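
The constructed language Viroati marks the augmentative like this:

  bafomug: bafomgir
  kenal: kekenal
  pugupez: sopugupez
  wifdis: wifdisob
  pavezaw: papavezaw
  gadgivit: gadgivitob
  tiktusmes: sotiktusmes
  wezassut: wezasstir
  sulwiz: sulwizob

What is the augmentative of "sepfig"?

sepfigob

wezassut and gadgivit both end in -t yet inflect differently (wezasstir, gadgivitob), so the final letter is not what conditions the rule; the last vowel is.
"sepfig" has last vowel 'i'. The stems whose last vowel is 'i' (gadgivit → gadgivitob, wifdis → wifdisob, sulwiz → sulwizob) add -ob.
So sepfig → sepfigob.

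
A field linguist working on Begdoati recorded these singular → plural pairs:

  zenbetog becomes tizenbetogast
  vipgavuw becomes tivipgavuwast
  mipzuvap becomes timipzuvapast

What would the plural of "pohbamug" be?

tipohbamugast

Every pair shown (zenbetog → tizenbetogast, vipgavuw → tivipgavuwast, mipzuvap → timipzuvapast) follows the same rule: add ti- … -ast around the stem.
So pohbamug → tipohbamugast.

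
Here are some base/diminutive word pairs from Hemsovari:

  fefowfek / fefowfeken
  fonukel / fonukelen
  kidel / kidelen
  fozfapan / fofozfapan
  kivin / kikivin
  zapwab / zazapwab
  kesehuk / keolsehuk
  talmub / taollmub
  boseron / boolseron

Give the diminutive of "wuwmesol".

wuolwmesol

fefowfek and kesehuk both end in -k yet inflect differently (fefowfeken, keolsehuk), so the final letter is not what conditions the rule; the last vowel is.
"wuwmesol" has last vowel 'o'. The one such stem in the data (boseron → boolseron) inserts -ol- after the first vowel (as do kesehuk, talmub), so the same rule applies.
So wuwmesol → wuolwmesol.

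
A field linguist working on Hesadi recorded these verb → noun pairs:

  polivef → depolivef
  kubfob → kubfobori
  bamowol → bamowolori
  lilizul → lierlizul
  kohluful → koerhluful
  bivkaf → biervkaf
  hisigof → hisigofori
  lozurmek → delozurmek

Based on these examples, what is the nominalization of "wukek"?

polivef and hisigof both end in -f yet inflect differently (depolivef, hisigofori), so the final letter is not what conditions the rule; the last vowel is.
"wukek" has last vowel 'e'. The stems whose last vowel is 'e' (polivef → depolivef, lozurmek → delozurmek) add the prefix de-.
The other patterns: stems whose last vowel is 'o' add -ori; stems whose last vowel is 'a' or 'u' insert -er- after the first vowel.
So wukek → dewukek.

dewukek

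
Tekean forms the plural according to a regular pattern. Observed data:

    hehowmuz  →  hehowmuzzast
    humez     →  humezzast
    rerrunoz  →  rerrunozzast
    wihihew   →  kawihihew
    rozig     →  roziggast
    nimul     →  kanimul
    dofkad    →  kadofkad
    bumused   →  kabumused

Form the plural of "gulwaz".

humez and bumused both have last vowel 'e' yet inflect differently (humezzast, kabumused), so the last vowel is not what conditions the rule; the final letter is.
"gulwaz" ends in -z. The stems ending in -z (humez → humezzast, hehowmuz → hehowmuzzast, rerrunoz → rerrunozzast) double the final consonant and add -ast.
So gulwaz → gulwazzast.

gulwazzast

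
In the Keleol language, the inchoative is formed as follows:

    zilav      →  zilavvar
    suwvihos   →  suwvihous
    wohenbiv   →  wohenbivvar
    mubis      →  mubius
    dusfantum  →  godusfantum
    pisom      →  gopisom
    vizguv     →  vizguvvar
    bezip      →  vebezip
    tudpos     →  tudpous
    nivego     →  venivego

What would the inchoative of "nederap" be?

venederap

mubis and wohenbiv both have last vowel 'i' yet inflect differently (mubius, wohenbivvar), so the last vowel is not what conditions the rule; the final letter is.
"nederap" ends in -p. The one such stem in the data (bezip → vebezip) adds the prefix ve-, so the same rule applies.
The other patterns: stems ending in -s drop the final letter and add -us; stems ending in -v double the final consonant and add -ar; stems ending in -m add the prefix go-.
So nederap → venederap.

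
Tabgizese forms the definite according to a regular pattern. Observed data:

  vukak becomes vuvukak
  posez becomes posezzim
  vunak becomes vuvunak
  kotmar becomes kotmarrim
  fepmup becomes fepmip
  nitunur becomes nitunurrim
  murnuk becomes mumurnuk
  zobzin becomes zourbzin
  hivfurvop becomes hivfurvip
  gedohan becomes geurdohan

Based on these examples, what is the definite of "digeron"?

diurgeron

"digeron" ends in -n. The stems ending in -n (zobzin → zourbzin, gedohan → geurdohan) insert -ur- after the first vowel.
The other patterns: stems ending in -p change the last vowel to 'i'; stems ending in -k repeat the first consonant+vowel as a prefix; stems ending in -r or -z double the final consonant and add -im.
So digeron → diurgeron.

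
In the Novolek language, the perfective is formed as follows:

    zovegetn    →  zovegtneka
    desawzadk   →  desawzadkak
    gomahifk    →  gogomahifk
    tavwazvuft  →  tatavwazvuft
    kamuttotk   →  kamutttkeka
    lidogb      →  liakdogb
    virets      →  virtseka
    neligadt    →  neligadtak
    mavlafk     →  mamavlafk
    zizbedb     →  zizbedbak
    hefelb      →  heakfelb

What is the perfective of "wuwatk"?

wuwtkeka

neligadt and tavwazvuft both end in -t yet inflect differently (neligadtak, tatavwazvuft), so the final letter is not what conditions the rule; the second-to-last letter is.
"wuwatk" has second-to-last letter 't'. The stems whose second-to-last letter is 't' (virets → virtseka, kamuttotk → kamutttkeka, zovegetn → zovegtneka) delete the last vowel and add -eka.
So wuwatk → wuwtkeka.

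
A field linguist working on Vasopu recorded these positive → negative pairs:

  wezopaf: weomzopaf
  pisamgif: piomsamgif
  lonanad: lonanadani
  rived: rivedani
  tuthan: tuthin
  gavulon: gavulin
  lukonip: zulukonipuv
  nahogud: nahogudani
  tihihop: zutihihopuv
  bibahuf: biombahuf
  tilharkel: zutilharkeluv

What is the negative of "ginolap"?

zuginolapuv

wezopaf and lonanad both have last vowel 'a' yet inflect differently (weomzopaf, lonanadani), so the last vowel is not what conditions the rule; the final letter is.
"ginolap" ends in -p. The stems ending in -p (lukonip → zulukonipuv, tihihop → zutihihopuv) add zu- … -uv around the stem.
The other patterns: stems ending in -f insert -om- after the first vowel; stems ending in -d add -ani; stems ending in -n change the last vowel to 'i'.
So ginolap → zuginolapuv.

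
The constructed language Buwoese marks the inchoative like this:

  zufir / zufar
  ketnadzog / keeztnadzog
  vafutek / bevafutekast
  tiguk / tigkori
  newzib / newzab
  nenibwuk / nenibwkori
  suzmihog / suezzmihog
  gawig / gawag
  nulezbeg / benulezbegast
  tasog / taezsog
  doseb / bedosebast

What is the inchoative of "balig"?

balag

gawig and tasog both end in -g yet inflect differently (gawag, taezsog), so the final letter is not what conditions the rule; the last vowel is.
"balig" has last vowel 'i'. The stems whose last vowel is 'i' (gawig → gawag, zufir → zufar, newzib → newzab) change the last vowel to 'a'.
The other patterns: stems whose last vowel is 'u' delete the last vowel and add -ori; stems whose last vowel is 'o' insert -ez- after the first vowel; stems whose last vowel is 'e' add be- … -ast around the stem.
So balig → balag.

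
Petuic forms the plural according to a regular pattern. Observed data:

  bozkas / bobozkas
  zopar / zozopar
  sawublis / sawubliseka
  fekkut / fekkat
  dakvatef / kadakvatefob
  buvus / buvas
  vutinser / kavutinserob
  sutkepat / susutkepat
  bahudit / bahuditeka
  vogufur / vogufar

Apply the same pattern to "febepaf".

fefebepaf

zopar and vutinser both end in -r yet inflect differently (zozopar, kavutinserob), so the final letter is not what conditions the rule; the last vowel is.
"febepaf" has last vowel 'a'. The stems whose last vowel is 'a' (sutkepat → susutkepat, bozkas → bobozkas, zopar → zozopar) repeat the first consonant+vowel as a prefix.
So febepaf → fefebepaf.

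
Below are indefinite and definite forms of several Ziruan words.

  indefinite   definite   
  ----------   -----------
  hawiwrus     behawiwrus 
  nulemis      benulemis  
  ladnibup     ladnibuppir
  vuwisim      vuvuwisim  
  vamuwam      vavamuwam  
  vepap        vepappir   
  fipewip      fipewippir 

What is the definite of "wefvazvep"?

vamuwam and vepap both have last vowel 'a' yet inflect differently (vavamuwam, vepappir), so the last vowel is not what conditions the rule; the final letter is.
"wefvazvep" ends in -p. The stems ending in -p (ladnibup → ladnibuppir, vepap → vepappir, fipewip → fipewippir) double the final consonant and add -ir.
So wefvazvep → wefvazveppir.

wefvazveppir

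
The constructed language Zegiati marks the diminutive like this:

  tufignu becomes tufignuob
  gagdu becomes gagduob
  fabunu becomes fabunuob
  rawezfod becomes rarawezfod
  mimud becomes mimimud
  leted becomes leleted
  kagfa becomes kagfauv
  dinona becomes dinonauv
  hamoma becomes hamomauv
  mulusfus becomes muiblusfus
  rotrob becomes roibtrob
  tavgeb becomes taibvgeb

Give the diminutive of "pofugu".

tufignu and mimud both have last vowel 'u' yet inflect differently (tufignuob, mimimud), so the last vowel is not what conditions the rule; the final letter is.
"pofugu" ends in -u. The stems ending in -u (tufignu → tufignuob, gagdu → gagduob, fabunu → fabunuob) add -ob.
So pofugu → pofuguob.

pofuguob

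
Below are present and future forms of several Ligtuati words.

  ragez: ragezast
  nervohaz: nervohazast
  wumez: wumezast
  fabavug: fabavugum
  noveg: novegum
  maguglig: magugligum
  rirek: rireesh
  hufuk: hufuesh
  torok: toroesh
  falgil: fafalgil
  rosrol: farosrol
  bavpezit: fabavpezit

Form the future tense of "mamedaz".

mamedazast

ragez and noveg both have last vowel 'e' yet inflect differently (ragezast, novegum), so the last vowel is not what conditions the rule; the final letter is.
"mamedaz" ends in -z. The stems ending in -z (ragez → ragezast, nervohaz → nervohazast, wumez → wumezast) add -ast.
So mamedaz → mamedazast.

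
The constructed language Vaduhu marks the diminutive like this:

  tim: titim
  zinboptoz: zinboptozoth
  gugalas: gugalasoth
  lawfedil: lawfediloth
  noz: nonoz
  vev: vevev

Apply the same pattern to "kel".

zinboptoz and noz both end in -z yet inflect differently (zinboptozoth, nonoz), so the final letter is not what conditions the rule; the number of vowels is.
"kel" has 1 vowel. The stems with 1 vowel (tim → titim, noz → nonoz, vev → vevev) repeat the first consonant+vowel as a prefix.
The other pattern: stems with 3 vowels add -oth.
So kel → kekel.

kekel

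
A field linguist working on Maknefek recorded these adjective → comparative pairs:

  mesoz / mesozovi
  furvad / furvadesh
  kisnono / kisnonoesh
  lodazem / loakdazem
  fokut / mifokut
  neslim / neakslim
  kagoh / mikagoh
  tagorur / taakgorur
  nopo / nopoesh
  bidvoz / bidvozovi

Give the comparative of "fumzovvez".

fumzovvezovi

"fumzovvez" ends in -z. The stems ending in -z (bidvoz → bidvozovi, mesoz → mesozovi) add -ovi.
So fumzovvez → fumzovvezovi.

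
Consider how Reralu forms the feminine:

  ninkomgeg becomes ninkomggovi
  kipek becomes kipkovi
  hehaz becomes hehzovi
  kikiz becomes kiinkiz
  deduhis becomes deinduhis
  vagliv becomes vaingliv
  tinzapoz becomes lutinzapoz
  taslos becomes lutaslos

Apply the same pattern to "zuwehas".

hehaz and kikiz both end in -z yet inflect differently (hehzovi, kiinkiz), so the final letter is not what conditions the rule; the last vowel is.
"zuwehas" has last vowel 'a'. The one such stem in the data (hehaz → hehzovi) deletes the last vowel and adds -ovi (as do ninkomgeg, kipek), so the same rule applies.
The other patterns: stems whose last vowel is 'i' insert -in- after the first vowel; stems whose last vowel is 'o' add the prefix lu-.
So zuwehas → zuwehsovi.

zuwehsovi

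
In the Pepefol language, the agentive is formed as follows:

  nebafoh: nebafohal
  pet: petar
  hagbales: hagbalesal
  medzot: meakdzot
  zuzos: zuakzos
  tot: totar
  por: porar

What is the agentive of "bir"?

birar

tot and medzot both end in -t yet inflect differently (totar, meakdzot), so the final letter is not what conditions the rule; the number of vowels is.
"bir" has 1 vowel. The stems with 1 vowel (por → porar, tot → totar, pet → petar) add -ar.
The other patterns: stems with 2 vowels insert -ak- after the first vowel; stems with 3 vowels add -al.
So bir → birar.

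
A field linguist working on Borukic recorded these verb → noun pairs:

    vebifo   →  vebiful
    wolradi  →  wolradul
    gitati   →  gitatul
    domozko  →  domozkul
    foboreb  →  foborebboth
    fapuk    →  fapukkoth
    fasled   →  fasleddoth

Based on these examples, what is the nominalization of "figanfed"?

figanfeddoth

vebifo and foboreb both have 3 vowels yet inflect differently (vebiful, foborebboth), so the number of vowels is not what conditions the rule; whether the stem ends in a vowel or a consonant is.
"figanfed" ends in a consonant. The stems ending in a consonant (foboreb → foborebboth, fapuk → fapukkoth, fasled → fasleddoth) double the final consonant and add -oth.
The other pattern: stems ending in a vowel drop the final letter and add -ul.
So figanfed → figanfeddoth.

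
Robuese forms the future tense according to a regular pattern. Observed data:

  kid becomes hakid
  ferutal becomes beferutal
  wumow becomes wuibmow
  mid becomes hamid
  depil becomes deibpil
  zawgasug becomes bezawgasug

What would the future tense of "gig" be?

depil and ferutal both end in -l yet inflect differently (deibpil, beferutal), so the final letter is not what conditions the rule; the number of vowels is.
"gig" has 1 vowel. The stems with 1 vowel (mid → hamid, kid → hakid) add the prefix ha-.
The other patterns: stems with 2 vowels insert -ib- after the first vowel; stems with 3 vowels add the prefix be-.
So gig → hagig.

hagig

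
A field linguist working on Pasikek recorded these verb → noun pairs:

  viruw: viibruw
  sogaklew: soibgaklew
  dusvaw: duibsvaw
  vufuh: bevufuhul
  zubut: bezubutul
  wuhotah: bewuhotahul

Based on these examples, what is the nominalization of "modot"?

bemodotul

viruw and vufuh both have last vowel 'u' yet inflect differently (viibruw, bevufuhul), so the last vowel is not what conditions the rule; the final letter is.
"modot" ends in -t. The one such stem in the data (zubut → bezubutul) adds be- … -ul around the stem, so the same rule applies.
So modot → bemodotul.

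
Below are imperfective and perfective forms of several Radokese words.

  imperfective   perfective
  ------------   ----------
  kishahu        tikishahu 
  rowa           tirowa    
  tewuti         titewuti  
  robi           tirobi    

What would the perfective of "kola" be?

Every pair shown (kishahu → tikishahu, rowa → tirowa, tewuti → titewuti, …) follows the same rule: add the prefix ti-.
So kola → tikola.

tikola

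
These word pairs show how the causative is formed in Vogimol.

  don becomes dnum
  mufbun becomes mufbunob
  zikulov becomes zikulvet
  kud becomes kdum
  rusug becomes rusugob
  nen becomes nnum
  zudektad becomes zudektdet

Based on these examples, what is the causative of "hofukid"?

hofukdet

"hofukid" has 3 vowels. The stems with 3 vowels (zikulov → zikulvet, zudektad → zudektdet) delete the last vowel and add -et.
The other patterns: stems with 1 vowel delete the last vowel and add -um; stems with 2 vowels add -ob.
So hofukid → hofukdet.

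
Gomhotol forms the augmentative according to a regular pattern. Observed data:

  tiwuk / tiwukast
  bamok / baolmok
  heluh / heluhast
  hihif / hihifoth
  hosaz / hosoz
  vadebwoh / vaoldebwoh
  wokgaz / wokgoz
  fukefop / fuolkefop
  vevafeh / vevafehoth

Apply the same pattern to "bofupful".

"bofupful" has last vowel 'u'. The stems whose last vowel is 'u' (tiwuk → tiwukast, heluh → heluhast) add -ast.
The other patterns: stems whose last vowel is 'o' insert -ol- after the first vowel; stems whose last vowel is 'a' change the last vowel to 'o'; stems whose last vowel is 'e' or 'i' add -oth.
So bofupful → bofupfulast.

bofupfulast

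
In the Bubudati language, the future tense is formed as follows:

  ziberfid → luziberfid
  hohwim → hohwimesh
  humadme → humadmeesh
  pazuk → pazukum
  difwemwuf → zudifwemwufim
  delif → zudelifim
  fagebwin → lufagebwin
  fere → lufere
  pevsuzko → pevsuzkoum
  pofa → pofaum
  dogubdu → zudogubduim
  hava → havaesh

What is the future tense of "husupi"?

husupiesh

pofa and hava both end in -a yet inflect differently (pofaum, havaesh), so the final letter is not what conditions the rule; the first letter is.
"husupi" begins with h-. The stems beginning with h- (hava → havaesh, hohwim → hohwimesh, humadme → humadmeesh) add -esh.
So husupi → husupiesh.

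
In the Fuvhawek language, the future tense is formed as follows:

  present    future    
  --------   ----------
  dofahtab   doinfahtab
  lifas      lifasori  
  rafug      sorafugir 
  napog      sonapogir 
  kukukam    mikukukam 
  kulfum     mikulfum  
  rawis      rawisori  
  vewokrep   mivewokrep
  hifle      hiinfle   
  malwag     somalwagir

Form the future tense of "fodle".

malwag and dofahtab both have last vowel 'a' yet inflect differently (somalwagir, doinfahtab), so the last vowel is not what conditions the rule; the final letter is.
"fodle" ends in -e. The one such stem in the data (hifle → hiinfle) inserts -in- after the first vowel (as does dofahtab), so the same rule applies.
So fodle → foindle.

foindle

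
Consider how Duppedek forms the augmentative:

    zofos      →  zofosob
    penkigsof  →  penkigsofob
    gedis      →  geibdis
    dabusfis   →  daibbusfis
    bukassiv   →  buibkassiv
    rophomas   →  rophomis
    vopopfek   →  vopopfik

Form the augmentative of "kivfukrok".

zofos and gedis both end in -s yet inflect differently (zofosob, geibdis), so the final letter is not what conditions the rule; the last vowel is.
"kivfukrok" has last vowel 'o'. The stems whose last vowel is 'o' (zofos → zofosob, penkigsof → penkigsofob) add -ob.
The other patterns: stems whose last vowel is 'i' insert -ib- after the first vowel; stems whose last vowel is 'a' or 'e' change the last vowel to 'i'.
So kivfukrok → kivfukrokob.

kivfukrokob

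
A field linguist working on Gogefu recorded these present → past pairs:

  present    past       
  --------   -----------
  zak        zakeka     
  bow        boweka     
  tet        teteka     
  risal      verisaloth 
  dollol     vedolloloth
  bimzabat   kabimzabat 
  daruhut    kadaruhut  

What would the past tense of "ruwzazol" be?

tet and bimzabat both end in -t yet inflect differently (teteka, kabimzabat), so the final letter is not what conditions the rule; the number of vowels is.
"ruwzazol" has 3 vowels. The stems with 3 vowels (bimzabat → kabimzabat, daruhut → kadaruhut) add the prefix ka-.
So ruwzazol → karuwzazol.

karuwzazol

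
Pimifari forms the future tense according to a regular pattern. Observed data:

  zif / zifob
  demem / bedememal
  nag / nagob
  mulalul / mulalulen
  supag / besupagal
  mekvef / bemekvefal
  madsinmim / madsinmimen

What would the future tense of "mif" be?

mifob

"mif" has 1 vowel. The stems with 1 vowel (zif → zifob, nag → nagob) add -ob.
The other patterns: stems with 2 vowels add be- … -al around the stem; stems with 3 vowels add -en.
So mif → mifob.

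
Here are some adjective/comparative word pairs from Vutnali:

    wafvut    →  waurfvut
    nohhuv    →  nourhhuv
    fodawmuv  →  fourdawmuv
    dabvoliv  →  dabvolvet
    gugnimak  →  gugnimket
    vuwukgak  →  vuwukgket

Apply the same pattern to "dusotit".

dusottet

nohhuv and dabvoliv both end in -v yet inflect differently (nourhhuv, dabvolvet), so the final letter is not what conditions the rule; the last vowel is.
"dusotit" has last vowel 'i'. The one such stem in the data (dabvoliv → dabvolvet) deletes the last vowel and adds -et (as do gugnimak, vuwukgak), so the same rule applies.
So dusotit → dusottet.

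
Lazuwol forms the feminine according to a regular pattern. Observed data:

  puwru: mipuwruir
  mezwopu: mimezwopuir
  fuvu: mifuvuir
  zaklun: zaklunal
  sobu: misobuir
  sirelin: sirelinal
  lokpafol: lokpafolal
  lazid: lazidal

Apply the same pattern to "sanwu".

mezwopu and zaklun both have last vowel 'u' yet inflect differently (mimezwopuir, zaklunal), so the last vowel is not what conditions the rule; the final letter is.
"sanwu" ends in -u. The stems ending in -u (mezwopu → mimezwopuir, fuvu → mifuvuir, puwru → mipuwruir) add mi- … -ir around the stem.
So sanwu → misanwuir.

misanwuir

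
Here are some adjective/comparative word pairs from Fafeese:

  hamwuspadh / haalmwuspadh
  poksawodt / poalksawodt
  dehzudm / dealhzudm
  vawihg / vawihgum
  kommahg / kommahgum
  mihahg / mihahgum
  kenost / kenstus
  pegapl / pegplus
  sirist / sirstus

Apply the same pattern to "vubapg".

poksawodt and kenost both end in -t yet inflect differently (poalksawodt, kenstus), so the final letter is not what conditions the rule; the second-to-last letter is.
"vubapg" has second-to-last letter 'p'. The one such stem in the data (pegapl → pegplus) deletes the last vowel and adds -us (as do kenost, sirist), so the same rule applies.
So vubapg → vubpgus.

vubpgus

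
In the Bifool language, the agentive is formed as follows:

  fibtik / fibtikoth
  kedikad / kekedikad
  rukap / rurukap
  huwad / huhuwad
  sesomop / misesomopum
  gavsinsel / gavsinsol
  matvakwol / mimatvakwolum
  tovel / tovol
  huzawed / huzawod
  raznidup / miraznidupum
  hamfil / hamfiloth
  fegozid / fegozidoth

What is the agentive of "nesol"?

rukap and sesomop both end in -p yet inflect differently (rurukap, misesomopum), so the final letter is not what conditions the rule; the last vowel is.
"nesol" has last vowel 'o'. The stems whose last vowel is 'o' (matvakwol → mimatvakwolum, sesomop → misesomopum) add mi- … -um around the stem.
So nesol → minesolum.

minesolum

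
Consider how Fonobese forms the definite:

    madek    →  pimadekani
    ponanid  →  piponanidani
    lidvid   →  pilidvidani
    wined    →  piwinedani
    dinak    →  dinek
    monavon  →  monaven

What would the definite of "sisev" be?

pisisevani

"sisev" has last vowel 'e'. The stems whose last vowel is 'e' (madek → pimadekani, wined → piwinedani) add pi- … -ani around the stem.
So sisev → pisisevani.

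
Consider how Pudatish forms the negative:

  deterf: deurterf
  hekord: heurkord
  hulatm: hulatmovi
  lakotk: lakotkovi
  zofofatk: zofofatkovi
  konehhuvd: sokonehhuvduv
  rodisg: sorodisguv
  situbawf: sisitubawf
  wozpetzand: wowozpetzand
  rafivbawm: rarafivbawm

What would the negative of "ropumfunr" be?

roropumfunr

hekord and konehhuvd both end in -d yet inflect differently (heurkord, sokonehhuvduv), so the final letter is not what conditions the rule; the second-to-last letter is.
"ropumfunr" has second-to-last letter 'n'. The one such stem in the data (wozpetzand → wowozpetzand) repeats the first consonant+vowel as a prefix (as do situbawf, rafivbawm), so the same rule applies.
So ropumfunr → roropumfunr.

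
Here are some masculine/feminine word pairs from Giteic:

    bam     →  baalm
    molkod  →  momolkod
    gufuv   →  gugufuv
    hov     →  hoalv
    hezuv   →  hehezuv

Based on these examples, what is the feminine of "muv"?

mualv

hezuv and hov both end in -v yet inflect differently (hehezuv, hoalv), so the final letter is not what conditions the rule; the number of vowels is.
"muv" has 1 vowel. The stems with 1 vowel (bam → baalm, hov → hoalv) insert -al- after the first vowel.
The other pattern: stems with 2 vowels repeat the first consonant+vowel as a prefix.
So muv → mualv.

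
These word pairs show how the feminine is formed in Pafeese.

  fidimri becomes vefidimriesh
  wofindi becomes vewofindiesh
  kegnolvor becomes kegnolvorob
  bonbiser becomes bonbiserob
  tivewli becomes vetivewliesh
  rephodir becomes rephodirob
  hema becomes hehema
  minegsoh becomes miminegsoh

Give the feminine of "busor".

"busor" ends in -r. The stems ending in -r (kegnolvor → kegnolvorob, bonbiser → bonbiserob, rephodir → rephodirob) add -ob.
The other patterns: stems ending in -i add ve- … -esh around the stem; stems ending in -a or -h repeat the first consonant+vowel as a prefix.
So busor → busorob.

busorob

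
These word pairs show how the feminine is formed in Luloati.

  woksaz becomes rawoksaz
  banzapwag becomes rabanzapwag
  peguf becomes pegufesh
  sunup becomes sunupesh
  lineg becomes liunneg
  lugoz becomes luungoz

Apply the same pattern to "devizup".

"devizup" has last vowel 'u'. The stems whose last vowel is 'u' (peguf → pegufesh, sunup → sunupesh) add -esh.
So devizup → devizupesh.

devizupesh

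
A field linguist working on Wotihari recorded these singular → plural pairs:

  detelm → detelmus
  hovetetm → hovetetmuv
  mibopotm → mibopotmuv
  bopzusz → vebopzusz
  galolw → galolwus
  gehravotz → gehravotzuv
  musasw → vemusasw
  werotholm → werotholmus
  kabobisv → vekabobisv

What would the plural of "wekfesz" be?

vewekfesz

musasw and galolw both end in -w yet inflect differently (vemusasw, galolwus), so the final letter is not what conditions the rule; the second-to-last letter is.
"wekfesz" has second-to-last letter 's'. The stems whose second-to-last letter is 's' (musasw → vemusasw, kabobisv → vekabobisv, bopzusz → vebopzusz) add the prefix ve-.
The other patterns: stems whose second-to-last letter is 'l' add -us; stems whose second-to-last letter is 't' add -uv.
So wekfesz → vewekfesz.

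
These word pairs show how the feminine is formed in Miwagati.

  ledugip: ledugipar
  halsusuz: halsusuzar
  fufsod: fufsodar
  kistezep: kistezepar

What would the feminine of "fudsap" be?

fudsapar

Every pair shown (ledugip → ledugipar, halsusuz → halsusuzar, fufsod → fufsodar, …) follows the same rule: add -ar.
So fudsap → fudsapar.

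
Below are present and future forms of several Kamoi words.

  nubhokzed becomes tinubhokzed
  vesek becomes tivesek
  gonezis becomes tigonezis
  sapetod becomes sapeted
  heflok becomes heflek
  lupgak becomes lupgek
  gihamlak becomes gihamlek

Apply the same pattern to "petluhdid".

"petluhdid" has last vowel 'i'. The one such stem in the data (gonezis → tigonezis) adds the prefix ti-, so the same rule applies.
So petluhdid → tipetluhdid.

tipetluhdid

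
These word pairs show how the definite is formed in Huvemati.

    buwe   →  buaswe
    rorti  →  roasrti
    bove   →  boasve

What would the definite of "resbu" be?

Every pair shown (buwe → buaswe, rorti → roasrti, bove → boasve) follows the same rule: insert -as- after the first vowel.
So resbu → reassbu.

reassbu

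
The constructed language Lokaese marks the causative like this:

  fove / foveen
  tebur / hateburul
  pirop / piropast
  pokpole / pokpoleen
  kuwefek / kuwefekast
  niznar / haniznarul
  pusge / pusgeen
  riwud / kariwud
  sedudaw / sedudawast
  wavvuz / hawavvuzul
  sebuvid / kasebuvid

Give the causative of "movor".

"movor" ends in -r. The stems ending in -r (niznar → haniznarul, tebur → hateburul) add ha- … -ul around the stem.
So movor → hamovorul.

hamovorul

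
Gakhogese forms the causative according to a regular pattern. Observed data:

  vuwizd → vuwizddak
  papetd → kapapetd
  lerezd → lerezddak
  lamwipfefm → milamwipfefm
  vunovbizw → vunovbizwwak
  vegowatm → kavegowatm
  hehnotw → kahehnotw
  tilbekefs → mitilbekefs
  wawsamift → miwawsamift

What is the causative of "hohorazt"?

hohorazttak

lamwipfefm and vegowatm both end in -m yet inflect differently (milamwipfefm, kavegowatm), so the final letter is not what conditions the rule; the second-to-last letter is.
"hohorazt" has second-to-last letter 'z'. The stems whose second-to-last letter is 'z' (vunovbizw → vunovbizwwak, vuwizd → vuwizddak, lerezd → lerezddak) double the final consonant and add -ak.
The other patterns: stems whose second-to-last letter is 'f' add the prefix mi-; stems whose second-to-last letter is 't' add the prefix ka-.
So hohorazt → hohorazttak.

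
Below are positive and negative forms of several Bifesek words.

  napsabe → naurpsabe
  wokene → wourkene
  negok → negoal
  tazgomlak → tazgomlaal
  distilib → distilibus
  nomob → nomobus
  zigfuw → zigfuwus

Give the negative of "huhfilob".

negok and nomob both have last vowel 'o' yet inflect differently (negoal, nomobus), so the last vowel is not what conditions the rule; the final letter is.
"huhfilob" ends in -b. The stems ending in -b (distilib → distilibus, nomob → nomobus) add -us.
So huhfilob → huhfilobus.

huhfilobus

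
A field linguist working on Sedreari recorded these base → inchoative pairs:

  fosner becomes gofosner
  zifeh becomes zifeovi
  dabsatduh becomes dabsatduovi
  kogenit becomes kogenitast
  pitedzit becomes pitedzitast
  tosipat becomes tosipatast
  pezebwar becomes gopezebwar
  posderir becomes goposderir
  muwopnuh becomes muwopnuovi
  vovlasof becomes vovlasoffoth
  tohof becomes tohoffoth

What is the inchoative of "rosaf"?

fosner and zifeh both have last vowel 'e' yet inflect differently (gofosner, zifeovi), so the last vowel is not what conditions the rule; the final letter is.
"rosaf" ends in -f. The stems ending in -f (tohof → tohoffoth, vovlasof → vovlasoffoth) double the final consonant and add -oth.
The other patterns: stems ending in -r add the prefix go-; stems ending in -h drop the final letter and add -ovi; stems ending in -t add -ast.
So rosaf → rosaffoth.

rosaffoth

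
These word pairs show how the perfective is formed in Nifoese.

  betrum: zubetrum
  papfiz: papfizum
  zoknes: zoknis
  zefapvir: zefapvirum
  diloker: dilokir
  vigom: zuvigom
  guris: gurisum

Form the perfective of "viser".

visir

zefapvir and diloker both end in -r yet inflect differently (zefapvirum, dilokir), so the final letter is not what conditions the rule; the last vowel is.
"viser" has last vowel 'e'. The stems whose last vowel is 'e' (diloker → dilokir, zoknes → zoknis) change the last vowel to 'i'.
So viser → visir.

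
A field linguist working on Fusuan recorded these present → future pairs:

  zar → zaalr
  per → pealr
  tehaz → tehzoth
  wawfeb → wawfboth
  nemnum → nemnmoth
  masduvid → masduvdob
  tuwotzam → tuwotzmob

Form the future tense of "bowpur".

bowproth

"bowpur" has 2 vowels. The stems with 2 vowels (tehaz → tehzoth, wawfeb → wawfboth, nemnum → nemnmoth) delete the last vowel and add -oth.
The other patterns: stems with 1 vowel insert -al- after the first vowel; stems with 3 vowels delete the last vowel and add -ob.
So bowpur → bowproth.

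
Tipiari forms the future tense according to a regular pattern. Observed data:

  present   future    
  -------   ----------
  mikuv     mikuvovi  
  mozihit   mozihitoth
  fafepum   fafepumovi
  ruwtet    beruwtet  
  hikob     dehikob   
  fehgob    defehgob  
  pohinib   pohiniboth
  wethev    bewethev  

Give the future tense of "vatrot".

devatrot

mozihit and ruwtet both end in -t yet inflect differently (mozihitoth, beruwtet), so the final letter is not what conditions the rule; the last vowel is.
"vatrot" has last vowel 'o'. The stems whose last vowel is 'o' (fehgob → defehgob, hikob → dehikob) add the prefix de-.
The other patterns: stems whose last vowel is 'i' add -oth; stems whose last vowel is 'e' add the prefix be-; stems whose last vowel is 'u' add -ovi.
So vatrot → devatrot.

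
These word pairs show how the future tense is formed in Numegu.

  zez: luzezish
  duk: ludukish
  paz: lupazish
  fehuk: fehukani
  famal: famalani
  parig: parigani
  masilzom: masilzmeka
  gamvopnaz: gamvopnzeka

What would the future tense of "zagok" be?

zagokani

"zagok" has 2 vowels. The stems with 2 vowels (fehuk → fehukani, famal → famalani, parig → parigani) add -ani.
So zagok → zagokani.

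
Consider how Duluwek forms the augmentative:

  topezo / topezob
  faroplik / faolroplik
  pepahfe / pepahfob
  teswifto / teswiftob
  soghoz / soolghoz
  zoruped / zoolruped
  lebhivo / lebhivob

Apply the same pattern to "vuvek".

"vuvek" ends in a consonant. The stems ending in a consonant (soghoz → soolghoz, faroplik → faolroplik, zoruped → zoolruped) insert -ol- after the first vowel.
So vuvek → vuolvek.

vuolvek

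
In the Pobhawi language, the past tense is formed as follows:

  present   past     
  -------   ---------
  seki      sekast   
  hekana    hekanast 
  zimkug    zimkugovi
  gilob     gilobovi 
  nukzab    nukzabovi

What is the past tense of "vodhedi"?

hekana and nukzab both have last vowel 'a' yet inflect differently (hekanast, nukzabovi), so the last vowel is not what conditions the rule; whether the stem ends in a vowel or a consonant is.
"vodhedi" ends in a vowel. The stems ending in a vowel (seki → sekast, hekana → hekanast) drop the final letter and add -ast.
So vodhedi → vodhedast.

vodhedast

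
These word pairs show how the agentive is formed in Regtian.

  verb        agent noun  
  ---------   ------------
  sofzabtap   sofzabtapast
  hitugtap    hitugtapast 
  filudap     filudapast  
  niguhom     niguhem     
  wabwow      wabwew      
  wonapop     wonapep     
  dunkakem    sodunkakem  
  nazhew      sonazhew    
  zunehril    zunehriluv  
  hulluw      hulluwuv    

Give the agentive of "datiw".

datiwuv

sofzabtap and wonapop both end in -p yet inflect differently (sofzabtapast, wonapep), so the final letter is not what conditions the rule; the last vowel is.
"datiw" has last vowel 'i'. The one such stem in the data (zunehril → zunehriluv) adds -uv, so the same rule applies.
The other patterns: stems whose last vowel is 'a' add -ast; stems whose last vowel is 'o' change the last vowel to 'e'; stems whose last vowel is 'e' add the prefix so-.
So datiw → datiwuv.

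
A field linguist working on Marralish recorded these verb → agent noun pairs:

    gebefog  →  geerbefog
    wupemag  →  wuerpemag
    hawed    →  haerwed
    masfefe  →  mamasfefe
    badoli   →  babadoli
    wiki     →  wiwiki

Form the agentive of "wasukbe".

"wasukbe" ends in a vowel. The stems ending in a vowel (masfefe → mamasfefe, badoli → babadoli, wiki → wiwiki) repeat the first consonant+vowel as a prefix.
The other pattern: stems ending in a consonant insert -er- after the first vowel.
So wasukbe → wawasukbe.

wawasukbe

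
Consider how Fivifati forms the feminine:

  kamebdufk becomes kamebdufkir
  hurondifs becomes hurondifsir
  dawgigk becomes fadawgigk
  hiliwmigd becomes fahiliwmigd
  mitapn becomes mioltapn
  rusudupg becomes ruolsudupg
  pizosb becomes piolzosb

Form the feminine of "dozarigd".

kamebdufk and dawgigk both end in -k yet inflect differently (kamebdufkir, fadawgigk), so the final letter is not what conditions the rule; the second-to-last letter is.
"dozarigd" has second-to-last letter 'g'. The stems whose second-to-last letter is 'g' (dawgigk → fadawgigk, hiliwmigd → fahiliwmigd) add the prefix fa-.
So dozarigd → fadozarigd.

fadozarigd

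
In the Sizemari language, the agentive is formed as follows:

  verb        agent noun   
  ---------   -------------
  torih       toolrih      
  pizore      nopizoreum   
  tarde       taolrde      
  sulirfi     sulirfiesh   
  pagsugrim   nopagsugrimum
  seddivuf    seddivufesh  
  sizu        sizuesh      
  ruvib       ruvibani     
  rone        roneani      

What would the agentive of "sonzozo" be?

tarde and rone both end in -e yet inflect differently (taolrde, roneani), so the final letter is not what conditions the rule; the first letter is.
"sonzozo" begins with s-. The stems beginning with s- (sizu → sizuesh, sulirfi → sulirfiesh, seddivuf → seddivufesh) add -esh.
So sonzozo → sonzozoesh.

sonzozoesh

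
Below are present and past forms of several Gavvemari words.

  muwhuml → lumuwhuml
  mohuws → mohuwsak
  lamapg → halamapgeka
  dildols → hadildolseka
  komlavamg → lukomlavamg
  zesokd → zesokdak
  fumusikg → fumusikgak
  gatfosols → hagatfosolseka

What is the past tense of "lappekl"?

lappeklak

fumusikg and komlavamg both end in -g yet inflect differently (fumusikgak, lukomlavamg), so the final letter is not what conditions the rule; the second-to-last letter is.
"lappekl" has second-to-last letter 'k'. The stems whose second-to-last letter is 'k' (zesokd → zesokdak, fumusikg → fumusikgak) add -ak.
The other patterns: stems whose second-to-last letter is 'm' add the prefix lu-; stems whose second-to-last letter is 'l' or 'p' add ha- … -eka around the stem.
So lappekl → lappeklak.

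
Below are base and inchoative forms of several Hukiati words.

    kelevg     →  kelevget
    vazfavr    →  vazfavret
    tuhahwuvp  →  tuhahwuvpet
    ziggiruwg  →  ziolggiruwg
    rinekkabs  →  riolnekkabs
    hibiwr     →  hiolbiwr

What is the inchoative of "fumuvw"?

fumuvwet

"fumuvw" has second-to-last letter 'v'. The stems whose second-to-last letter is 'v' (kelevg → kelevget, vazfavr → vazfavret, tuhahwuvp → tuhahwuvpet) add -et.
The other pattern: stems whose second-to-last letter is 'b' or 'w' insert -ol- after the first vowel.
So fumuvw → fumuvwet.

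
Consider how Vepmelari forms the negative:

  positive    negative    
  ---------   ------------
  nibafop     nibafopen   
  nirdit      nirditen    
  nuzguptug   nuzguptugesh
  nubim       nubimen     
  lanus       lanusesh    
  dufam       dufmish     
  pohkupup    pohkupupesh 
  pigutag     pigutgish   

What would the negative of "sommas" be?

sommsish

pigutag and nuzguptug both end in -g yet inflect differently (pigutgish, nuzguptugesh), so the final letter is not what conditions the rule; the last vowel is.
"sommas" has last vowel 'a'. The stems whose last vowel is 'a' (pigutag → pigutgish, dufam → dufmish) delete the last vowel and add -ish.
The other patterns: stems whose last vowel is 'u' add -esh; stems whose last vowel is 'i' or 'o' add -en.
So sommas → sommsish.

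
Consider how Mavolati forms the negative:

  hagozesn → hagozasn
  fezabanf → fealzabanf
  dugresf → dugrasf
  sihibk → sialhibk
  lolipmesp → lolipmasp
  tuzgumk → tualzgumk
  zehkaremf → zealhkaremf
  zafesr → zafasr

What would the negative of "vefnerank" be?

dugresf and fezabanf both end in -f yet inflect differently (dugrasf, fealzabanf), so the final letter is not what conditions the rule; the second-to-last letter is.
"vefnerank" has second-to-last letter 'n'. The one such stem in the data (fezabanf → fealzabanf) inserts -al- after the first vowel (as do sihibk, zehkaremf), so the same rule applies.
So vefnerank → vealfnerank.

vealfnerank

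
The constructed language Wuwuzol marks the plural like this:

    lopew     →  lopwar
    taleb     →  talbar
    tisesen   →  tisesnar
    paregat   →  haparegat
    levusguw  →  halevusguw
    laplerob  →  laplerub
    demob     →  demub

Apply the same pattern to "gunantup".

hagunantup

lopew and levusguw both end in -w yet inflect differently (lopwar, halevusguw), so the final letter is not what conditions the rule; the last vowel is.
"gunantup" has last vowel 'u'. The one such stem in the data (levusguw → halevusguw) adds the prefix ha-, so the same rule applies.
So gunantup → hagunantup.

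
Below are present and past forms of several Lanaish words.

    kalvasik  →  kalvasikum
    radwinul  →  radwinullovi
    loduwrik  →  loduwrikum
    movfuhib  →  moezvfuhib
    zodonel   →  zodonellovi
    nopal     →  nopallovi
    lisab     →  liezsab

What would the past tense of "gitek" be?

nopal and lisab both have last vowel 'a' yet inflect differently (nopallovi, liezsab), so the last vowel is not what conditions the rule; the final letter is.
"gitek" ends in -k. The stems ending in -k (loduwrik → loduwrikum, kalvasik → kalvasikum) add -um.
So gitek → gitekum.

gitekum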